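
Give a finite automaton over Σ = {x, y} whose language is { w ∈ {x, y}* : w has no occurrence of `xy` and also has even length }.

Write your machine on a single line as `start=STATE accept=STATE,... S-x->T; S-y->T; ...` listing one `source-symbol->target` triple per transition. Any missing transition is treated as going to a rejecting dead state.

Handle the two conditions separately and then intersect. The first has 3 states tracking partial matches of the forbidden pattern `xy`; the second has 2 states tracking the input length modulo 2. A product state is a pair (one from each), accepting exactly when both do.
With 6 states:
       x  y 
>* A   B  C 
   B   D  E 
   C   D  A 
 * D   B  F 
   E   F  F 
   F   E  E 
(> = start, * = accepting)

start=A; accept=A,D; A-x->B; A-y->C; B-x->D; B-y->E; C-x->D; C-y->A; D-x->B; D-y->F; E-x->F; E-y->F; F-x->E; F-y->E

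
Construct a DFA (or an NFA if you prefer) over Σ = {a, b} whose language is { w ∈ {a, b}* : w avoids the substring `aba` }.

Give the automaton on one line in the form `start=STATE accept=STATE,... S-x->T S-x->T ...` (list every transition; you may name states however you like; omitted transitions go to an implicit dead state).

start=q0 accept=q0,q1,q2 q0-a->q1 q0-b->q0 q1-a->q1 q1-b->q2 q2-a->q3 q2-b->q0 q3-a->q3 q3-b->q3

Track partial matches of the forbidden pattern `aba`. State q3 is a dead state reached once `aba` has occurred; every other state accepts. q0 means no part of `aba` is currently matched.
A 4-state machine:
        a   b  
>* q0   q1  q0 
 * q1   q1  q2 
 * q2   q3  q0 
   q3   q3  q3 
(> = start, * = accepting)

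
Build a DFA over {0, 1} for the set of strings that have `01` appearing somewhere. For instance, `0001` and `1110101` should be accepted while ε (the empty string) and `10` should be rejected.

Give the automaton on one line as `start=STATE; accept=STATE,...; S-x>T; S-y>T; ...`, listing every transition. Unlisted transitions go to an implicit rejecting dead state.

start=S0; accept=S2; S0-0>S1; S0-1>S0; S1-0>S1; S1-1>S2; S2-0>S2; S2-1>S2

States S0..S1 record the length of the longest prefix of `01` that matches the current input suffix. Reaching S2 means `01` has been seen, and we stay there forever. Accept from S2.
3 states suffice.
        0   1  
>  S0   S1  S0 
   S1   S1  S2 
 * S2   S2  S2 
(> = start, * = accepting)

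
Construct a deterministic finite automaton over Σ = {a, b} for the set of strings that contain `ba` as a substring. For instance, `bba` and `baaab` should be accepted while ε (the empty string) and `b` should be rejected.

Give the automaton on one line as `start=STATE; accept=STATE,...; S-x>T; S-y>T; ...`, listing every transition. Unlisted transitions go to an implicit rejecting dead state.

start=S0; accept=S2; S0-a>S0; S0-b>S1; S1-a>S2; S1-b>S1; S2-a>S2; S2-b>S2

States S0..S1 record the length of the longest prefix of `ba` that matches the current input suffix. Reaching S2 means `ba` has been seen, and we stay there forever. Accept from S2.
        a   b  
>  S0   S0  S1 
   S1   S2  S1 
 * S2   S2  S2 
(> = start, * = accepting)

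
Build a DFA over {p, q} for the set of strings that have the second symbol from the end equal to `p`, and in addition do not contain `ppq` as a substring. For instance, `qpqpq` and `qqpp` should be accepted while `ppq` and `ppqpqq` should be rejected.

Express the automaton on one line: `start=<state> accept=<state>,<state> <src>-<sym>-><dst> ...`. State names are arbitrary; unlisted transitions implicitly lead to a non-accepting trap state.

start=s0 accept=s2,s3 s0-p->s1 s0-q->s0 s1-p->s2 s1-q->s3 s2-p->s2 s2-q->s4 s3-p->s1 s3-q->s0 s4-p->s4 s4-q->s4

Handle the two conditions separately and then intersect. One (7 states) tracks the last 2 symbols read; the other (4 states) tracks partial matches of the forbidden pattern `ppq`. Each combined state is a pair, one component from each; accept when both components accept. Minimizing collapses redundant product states.
With 5 states:
        p   q  
>  s0   s1  s0 
   s1   s2  s3 
 * s2   s2  s4 
 * s3   s1  s0 
   s4   s4  s4 
(> = start, * = accepting)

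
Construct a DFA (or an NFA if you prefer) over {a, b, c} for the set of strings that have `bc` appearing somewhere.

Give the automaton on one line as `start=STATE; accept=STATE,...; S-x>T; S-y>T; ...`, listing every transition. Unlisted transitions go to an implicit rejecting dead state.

start=q0; accept=q2; q0-a>q0; q0-b>q1; q0-c>q0; q1-a>q0; q1-b>q1; q1-c>q2; q2-a>q2; q2-b>q2; q2-c>q2

Track how much of `bc` has been matched so far: state q0 is no progress, q2 is the absorbing accept state reached once `bc` has occurred. Intermediate states record partial matches; on a mismatch, fall back to the longest reusable overlap.
A 3-state machine:
        a   b   c  
>  q0   q0  q1  q0 
   q1   q0  q1  q2 
 * q2   q2  q2  q2 
(> = start, * = accepting)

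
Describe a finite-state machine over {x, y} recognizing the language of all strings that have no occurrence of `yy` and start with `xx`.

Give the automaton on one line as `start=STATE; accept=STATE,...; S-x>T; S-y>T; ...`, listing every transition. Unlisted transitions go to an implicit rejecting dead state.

Run two small machines in parallel and take their product. One (3 states) tracks partial matches of the forbidden pattern `yy`; the other (4 states) tracks whether the input so far still matches the prefix `xx`. Each combined state is a pair, one component from each; accept when both components accept.
An 8-state machine:
       x  y 
>  A   B  C 
   B   D  C 
   C   E  F 
 * D   D  G 
   E   E  C 
   F   F  F 
 * G   D  H 
   H   H  H 
(> = start, * = accepting)

start=A; accept=D,G; A-x>B; A-y>C; B-x>D; B-y>C; C-x>E; C-y>F; D-x>D; D-y>G; E-x>E; E-y>C; F-x>F; F-y>F; G-x>D; G-y>H; H-x>H; H-y>H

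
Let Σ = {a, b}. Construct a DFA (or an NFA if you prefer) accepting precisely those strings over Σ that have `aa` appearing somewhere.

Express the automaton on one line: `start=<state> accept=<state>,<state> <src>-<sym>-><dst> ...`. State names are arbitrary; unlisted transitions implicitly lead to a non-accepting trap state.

start=S0 accept=S2 S0-a->S1 S0-b->S0 S1-a->S2 S1-b->S0 S2-a->S2 S2-b->S2

States S0..S1 record the length of the longest prefix of `aa` that matches the current input suffix. Reaching S2 means `aa` has been seen, and we stay there forever. Accept from S2.
With 3 states:
        a   b  
>  S0   S1  S0 
   S1   S2  S0 
 * S2   S2  S2 
(> = start, * = accepting)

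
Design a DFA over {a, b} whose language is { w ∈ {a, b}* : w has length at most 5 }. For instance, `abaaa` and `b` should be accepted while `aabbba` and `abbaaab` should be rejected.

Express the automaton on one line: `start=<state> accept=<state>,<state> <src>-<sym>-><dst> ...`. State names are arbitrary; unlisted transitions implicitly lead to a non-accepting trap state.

Count input length up to 6: every symbol moves from q0 toward q6, which means 'more than 5' and absorbs. Accept from {q0, q1, q2, q3, q4, q5}.
With 7 states:
        a   b  
>* q0   q1  q1 
 * q1   q2  q2 
 * q2   q3  q3 
 * q3   q4  q4 
 * q4   q5  q5 
 * q5   q6  q6 
   q6   q6  q6 
(> = start, * = accepting)

start=q0 accept=q0,q1,q2,q3,q4,q5 q0-a->q1 q0-b->q1 q1-a->q2 q1-b->q2 q2-a->q3 q2-b->q3 q3-a->q4 q3-b->q4 q4-a->q5 q4-b->q5 q5-a->q6 q5-b->q6 q6-a->q6 q6-b->q6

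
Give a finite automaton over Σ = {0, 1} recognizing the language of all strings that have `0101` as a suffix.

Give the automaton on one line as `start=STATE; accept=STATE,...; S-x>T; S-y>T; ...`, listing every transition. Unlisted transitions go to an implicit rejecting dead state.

Remember how much of `0101` the current input suffix matches. State A means no match yet; B means the last symbol is `0`; C means the last 2 symbols are `01`; D means the last 3 symbols are `010`; E means the last 4 symbols are `0101`. Only E accepts. On a mismatch, fall back to the longest proper suffix that is still a prefix of `0101`.
With 5 states:
       0  1 
>  A   B  A 
   B   B  C 
   C   D  A 
   D   B  E 
 * E   D  A 
(> = start, * = accepting)

start=A; accept=E; A-0>B; A-1>A; B-0>B; B-1>C; C-0>D; C-1>A; D-0>B; D-1>E; E-0>D; E-1>A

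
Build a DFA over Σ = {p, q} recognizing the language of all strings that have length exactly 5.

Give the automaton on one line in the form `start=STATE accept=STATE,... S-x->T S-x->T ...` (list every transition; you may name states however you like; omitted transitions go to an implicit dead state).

start=A accept=F A-p->B A-q->B B-p->C B-q->C C-p->D C-q->D D-p->E D-q->E E-p->F E-q->F F-p->G F-q->G G-p->G G-q->G

We only need to distinguish lengths 0, 1, …, 5, and '>5'. Chain A → B → C → D → E → F → G on every symbol, with G looping. Accepting states: {F}.
With 7 states:
       p  q 
>  A   B  B 
   B   C  C 
   C   D  D 
   D   E  E 
   E   F  F 
 * F   G  G 
   G   G  G 
(> = start, * = accepting)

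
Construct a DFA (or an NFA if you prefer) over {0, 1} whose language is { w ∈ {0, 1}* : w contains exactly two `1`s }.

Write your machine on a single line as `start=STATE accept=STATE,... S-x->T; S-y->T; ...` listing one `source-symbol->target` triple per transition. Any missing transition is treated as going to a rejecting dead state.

start=q0; accept=q2; q0-0->q0; q0-1->q1; q1-0->q1; q1-1->q2; q2-0->q2; q2-1->q3; q3-0->q3; q3-1->q3

Count `1`s, saturating at 3: states q0 through q2 mean 0 through 2 `1`s seen; q3 means more than 2. Each `1` increments (capped at q3); other symbols loop. Accept from {q2}.
With 4 states:
        0   1  
>  q0   q0  q1 
   q1   q1  q2 
 * q2   q2  q3 
   q3   q3  q3 
(> = start, * = accepting)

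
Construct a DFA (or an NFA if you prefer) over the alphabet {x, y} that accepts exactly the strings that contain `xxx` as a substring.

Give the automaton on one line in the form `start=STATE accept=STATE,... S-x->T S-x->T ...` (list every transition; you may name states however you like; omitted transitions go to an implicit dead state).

start=S0 accept=S3 S0-x->S1 S0-y->S0 S1-x->S2 S1-y->S0 S2-x->S3 S2-y->S0 S3-x->S3 S3-y->S3

Track how much of `xxx` has been matched so far: state S0 is no progress, S3 is the absorbing accept state reached once `xxx` has occurred. Intermediate states record partial matches; on a mismatch, fall back to the longest reusable overlap.
A 4-state machine:
        x   y  
>  S0   S1  S0 
   S1   S2  S0 
   S2   S3  S0 
 * S3   S3  S3 
(> = start, * = accepting)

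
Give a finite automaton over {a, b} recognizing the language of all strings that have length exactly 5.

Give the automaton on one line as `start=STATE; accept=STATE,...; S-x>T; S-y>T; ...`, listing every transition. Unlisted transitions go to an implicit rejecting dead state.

start=S0; accept=S5; S0-a>S1; S0-b>S1; S1-a>S2; S1-b>S2; S2-a>S3; S2-b>S3; S3-a>S4; S3-b>S4; S4-a>S5; S4-b>S5; S5-a>S6; S5-b>S6; S6-a>S6; S6-b>S6

We only need to distinguish lengths 0, 1, …, 5, and '>5'. Chain S0 → S1 → S2 → S3 → S4 → S5 → S6 on every symbol, with S6 looping. Accepting states: {S5}.
With 7 states:
        a   b  
>  S0   S1  S1 
   S1   S2  S2 
   S2   S3  S3 
   S3   S4  S4 
   S4   S5  S5 
 * S5   S6  S6 
   S6   S6  S6 
(> = start, * = accepting)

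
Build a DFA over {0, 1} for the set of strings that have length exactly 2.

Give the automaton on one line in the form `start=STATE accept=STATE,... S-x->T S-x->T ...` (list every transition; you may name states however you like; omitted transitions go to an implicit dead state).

start=A accept=C A-0->B A-1->B B-0->C B-1->C C-0->D C-1->D D-0->D D-1->D

We only need to distinguish lengths 0, 1, …, 2, and '>2'. Chain A → B → C → D on every symbol, with D looping. Accepting states: {C}.
       0  1 
>  A   B  B 
   B   C  C 
 * C   D  D 
   D   D  D 
(> = start, * = accepting)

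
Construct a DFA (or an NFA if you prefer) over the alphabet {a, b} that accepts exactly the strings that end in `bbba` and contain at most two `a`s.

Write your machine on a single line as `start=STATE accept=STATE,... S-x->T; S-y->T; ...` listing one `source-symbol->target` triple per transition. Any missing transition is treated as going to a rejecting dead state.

Build one automaton per condition and run them in lockstep. The first has 5 states tracking how much of the suffix `bbba` has currently been matched; the second has 4 states tracking the count of `a`s, saturating at 3. A product state is a pair (one from each), accepting exactly when both do. Minimizing collapses redundant product states.
With 11 states:
          a    b  
>  S0     S1   S2 
   S1     S3   S4 
   S2     S1   S5 
   S3     S3   S3 
   S4     S3   S6 
   S5     S1   S7 
   S6     S3   S8 
   S7     S9   S7 
   S8    S10   S8 
 * S9     S3   S4 
 * S10    S3   S3 
(> = start, * = accepting)

start=S0; accept=S9,S10; S0-a->S1; S0-b->S2; S1-a->S3; S1-b->S4; S2-a->S1; S2-b->S5; S3-a->S3; S3-b->S3; S4-a->S3; S4-b->S6; S5-a->S1; S5-b->S7; S6-a->S3; S6-b->S8; S7-a->S9; S7-b->S7; S8-a->S10; S8-b->S8; S9-a->S3; S9-b->S4; S10-a->S3; S10-b->S3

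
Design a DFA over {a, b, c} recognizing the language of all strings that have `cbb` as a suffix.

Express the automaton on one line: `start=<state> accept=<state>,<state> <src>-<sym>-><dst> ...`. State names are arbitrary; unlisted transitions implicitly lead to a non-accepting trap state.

start=q0 accept=q3 q0-a->q0 q0-b->q0 q0-c->q1 q1-a->q0 q1-b->q2 q1-c->q1 q2-a->q0 q2-b->q3 q2-c->q1 q3-a->q0 q3-b->q0 q3-c->q1

Remember how much of `cbb` the current input suffix matches. State q0 means no match yet; q1 means the last symbol is `c`; q2 means the last 2 symbols are `cb`; q3 means the last 3 symbols are `cbb`. Only q3 accepts. On a mismatch, fall back to the longest proper suffix that is still a prefix of `cbb`.
A 4-state machine:
        a   b   c  
>  q0   q0  q0  q1 
   q1   q0  q2  q1 
   q2   q0  q3  q1 
 * q3   q0  q0  q1 
(> = start, * = accepting)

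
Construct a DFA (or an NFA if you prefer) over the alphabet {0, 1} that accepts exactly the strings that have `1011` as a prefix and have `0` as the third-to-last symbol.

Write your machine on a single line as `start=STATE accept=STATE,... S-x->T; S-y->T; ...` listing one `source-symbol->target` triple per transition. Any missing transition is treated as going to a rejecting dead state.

Build one automaton per condition and run them in lockstep. One (6 states) tracks whether the input so far still matches the prefix `1011`; the other (15 states) tracks the last 3 symbols read. Each combined state is a pair, one component from each; accept when both components accept.
          0    1  
>  S0     S1   S2 
   S1     S3   S4 
   S2     S5   S6 
   S3     S7   S8 
   S4     S9  S10 
   S5    S11  S12 
   S6    S13  S14 
   S7     S7   S8 
   S8     S9  S10 
   S9    S11  S15 
   S10   S13  S14 
   S11    S7   S8 
   S12    S9  S16 
   S13   S11  S15 
   S14   S13  S14 
   S15    S9  S10 
 * S16   S17  S18 
   S17   S19  S20 
   S18   S17  S18 
   S19   S21  S22 
   S20   S23  S16 
 * S21   S21  S22 
 * S22   S23  S16 
 * S23   S19  S20 
(> = start, * = accepting)

start=S0; accept=S16,S21,S22,S23; S0-0->S1; S0-1->S2; S1-0->S3; S1-1->S4; S2-0->S5; S2-1->S6; S3-0->S7; S3-1->S8; S4-0->S9; S4-1->S10; S5-0->S11; S5-1->S12; S6-0->S13; S6-1->S14; S7-0->S7; S7-1->S8; S8-0->S9; S8-1->S10; S9-0->S11; S9-1->S15; S10-0->S13; S10-1->S14; S11-0->S7; S11-1->S8; S12-0->S9; S12-1->S16; S13-0->S11; S13-1->S15; S14-0->S13; S14-1->S14; S15-0->S9; S15-1->S10; S16-0->S17; S16-1->S18; S17-0->S19; S17-1->S20; S18-0->S17; S18-1->S18; S19-0->S21; S19-1->S22; S20-0->S23; S20-1->S16; S21-0->S21; S21-1->S22; S22-0->S23; S22-1->S16; S23-0->S19; S23-1->S20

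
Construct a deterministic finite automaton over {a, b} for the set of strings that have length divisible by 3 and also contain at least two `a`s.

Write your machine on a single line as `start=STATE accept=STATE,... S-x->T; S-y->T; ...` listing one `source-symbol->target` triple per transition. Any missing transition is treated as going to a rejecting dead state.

start=s0; accept=s6; s0-a->s1; s0-b->s2; s1-a->s3; s1-b->s4; s2-a->s4; s2-b->s5; s3-a->s6; s3-b->s6; s4-a->s6; s4-b->s7; s5-a->s7; s5-b->s0; s6-a->s8; s6-b->s8; s7-a->s8; s7-b->s1; s8-a->s3; s8-b->s3

Run two small machines in parallel and take their product. One (3 states) tracks the input length modulo 3; the other (4 states) tracks the count of `a`s, saturating at 3. Each combined state is a pair, one component from each; accept when both components accept. After merging equivalent states the machine shrinks.
With 9 states:
        a   b  
>  s0   s1  s2 
   s1   s3  s4 
   s2   s4  s5 
   s3   s6  s6 
   s4   s6  s7 
   s5   s7  s0 
 * s6   s8  s8 
   s7   s8  s1 
   s8   s3  s3 
(> = start, * = accepting)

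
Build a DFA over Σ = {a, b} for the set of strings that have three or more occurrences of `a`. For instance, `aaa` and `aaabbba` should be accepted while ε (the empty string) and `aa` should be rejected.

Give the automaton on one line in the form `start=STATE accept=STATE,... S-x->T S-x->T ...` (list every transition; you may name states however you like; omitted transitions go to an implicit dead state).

Only the number of `a`s matters, and only up to 4. Make a chain S0 → S1 → S2 → S3 → S4 advanced by each `a` (with S4 absorbing); every other symbol self-loops. The accepting set is {S3, S4}.
        a   b  
>  S0   S1  S0 
   S1   S2  S1 
   S2   S3  S2 
 * S3   S4  S3 
 * S4   S4  S4 
(> = start, * = accepting)

start=S0 accept=S3,S4 S0-a->S1 S0-b->S0 S1-a->S2 S1-b->S1 S2-a->S3 S2-b->S2 S3-a->S4 S3-b->S3 S4-a->S4 S4-b->S4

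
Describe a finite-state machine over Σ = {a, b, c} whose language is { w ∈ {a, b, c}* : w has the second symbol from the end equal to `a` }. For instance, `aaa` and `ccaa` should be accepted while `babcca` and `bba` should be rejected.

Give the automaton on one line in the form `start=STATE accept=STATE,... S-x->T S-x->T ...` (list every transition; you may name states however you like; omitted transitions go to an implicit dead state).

A DFA must remember the last 2 symbols (since which symbol is second-to-last isn't known until the input ends). Use one state per possible window of the last ≤2 symbols; accept from those whose window starts with `a`.
          a    b    c  
>  q0     q1   q2   q3 
   q1     q4   q5   q6 
   q2     q7   q8   q9 
   q3    q10  q11  q12 
 * q4     q4   q5   q6 
 * q5     q7   q8   q9 
 * q6    q10  q11  q12 
   q7     q4   q5   q6 
   q8     q7   q8   q9 
   q9    q10  q11  q12 
   q10    q4   q5   q6 
   q11    q7   q8   q9 
   q12   q10  q11  q12 
(> = start, * = accepting)

start=q0 accept=q4,q5,q6 q0-a->q1 q0-b->q2 q0-c->q3 q1-a->q4 q1-b->q5 q1-c->q6 q2-a->q7 q2-b->q8 q2-c->q9 q3-a->q10 q3-b->q11 q3-c->q12 q4-a->q4 q4-b->q5 q4-c->q6 q5-a->q7 q5-b->q8 q5-c->q9 q6-a->q10 q6-b->q11 q6-c->q12 q7-a->q4 q7-b->q5 q7-c->q6 q8-a->q7 q8-b->q8 q8-c->q9 q9-a->q10 q9-b->q11 q9-c->q12 q10-a->q4 q10-b->q5 q10-c->q6 q11-a->q7 q11-b->q8 q11-c->q9 q12-a->q10 q12-b->q11 q12-c->q12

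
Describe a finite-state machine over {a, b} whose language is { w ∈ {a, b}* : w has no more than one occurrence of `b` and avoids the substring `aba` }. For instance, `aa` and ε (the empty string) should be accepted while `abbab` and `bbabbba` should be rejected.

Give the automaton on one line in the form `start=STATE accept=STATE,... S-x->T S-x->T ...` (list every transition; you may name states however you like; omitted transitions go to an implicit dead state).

Build one automaton per condition and run them in lockstep. The first has 3 states tracking the count of `b`s, saturating at 2; the second has 4 states tracking partial matches of the forbidden pattern `aba`. A product state is a pair (one from each), accepting exactly when both do.
10 states suffice.
        a   b  
>* q0   q1  q2 
 * q1   q1  q3 
 * q2   q4  q5 
 * q3   q6  q5 
 * q4   q4  q7 
   q5   q8  q5 
   q6   q6  q9 
   q7   q9  q5 
   q8   q8  q7 
   q9   q9  q9 
(> = start, * = accepting)

start=q0 accept=q0,q1,q2,q3,q4 q0-a->q1 q0-b->q2 q1-a->q1 q1-b->q3 q2-a->q4 q2-b->q5 q3-a->q6 q3-b->q5 q4-a->q4 q4-b->q7 q5-a->q8 q5-b->q5 q6-a->q6 q6-b->q9 q7-a->q9 q7-b->q5 q8-a->q8 q8-b->q7 q9-a->q9 q9-b->q9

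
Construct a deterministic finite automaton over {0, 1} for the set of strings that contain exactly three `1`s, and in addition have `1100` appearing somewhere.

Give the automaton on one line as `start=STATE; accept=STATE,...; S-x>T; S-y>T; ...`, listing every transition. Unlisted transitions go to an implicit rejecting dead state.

Build one automaton per condition and run them in lockstep. One (5 states) tracks the count of `1`s, saturating at 4; the other (5 states) tracks whether and how much of `1100` has been seen. Each combined state is a pair, one component from each; accept when both components accept. Minimizing collapses redundant product states.
With 11 states:
          0    1  
>  s0     s0   s1 
   s1     s2   s3 
   s2     s2   s4 
   s3     s5   s6 
   s4     s7   s6 
   s5     s8   s7 
   s6     s9   s7 
   s7     s7   s7 
   s8     s8  s10 
   s9    s10   s7 
 * s10   s10   s7 
(> = start, * = accepting)

start=s0; accept=s10; s0-0>s0; s0-1>s1; s1-0>s2; s1-1>s3; s2-0>s2; s2-1>s4; s3-0>s5; s3-1>s6; s4-0>s7; s4-1>s6; s5-0>s8; s5-1>s7; s6-0>s9; s6-1>s7; s7-0>s7; s7-1>s7; s8-0>s8; s8-1>s10; s9-0>s10; s9-1>s7; s10-0>s10; s10-1>s7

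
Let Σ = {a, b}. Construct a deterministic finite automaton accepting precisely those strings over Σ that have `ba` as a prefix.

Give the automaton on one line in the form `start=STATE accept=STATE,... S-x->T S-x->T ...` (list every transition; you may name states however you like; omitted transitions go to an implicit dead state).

Walk along `ba` while the input agrees: from s0 take `b` to s1, and so on. Any deviation drops to the rejecting sink s3. Once s2 is reached the prefix is confirmed and every continuation is accepted.
With 4 states:
        a   b  
>  s0   s3  s1 
   s1   s2  s3 
 * s2   s2  s2 
   s3   s3  s3 
(> = start, * = accepting)

start=s0 accept=s2 s0-a->s3 s0-b->s1 s1-a->s2 s1-b->s3 s2-a->s2 s2-b->s2 s3-a->s3 s3-b->s3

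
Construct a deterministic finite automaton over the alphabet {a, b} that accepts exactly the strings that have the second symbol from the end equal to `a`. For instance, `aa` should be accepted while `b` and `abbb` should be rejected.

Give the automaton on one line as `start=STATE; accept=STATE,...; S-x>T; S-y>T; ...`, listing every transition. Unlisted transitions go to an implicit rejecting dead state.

A DFA must remember the last 2 symbols (since which symbol is second-to-last isn't known until the input ends). Use one state per possible window of the last ≤2 symbols; accept from those whose window starts with `a`.
A 7-state machine:
        a   b  
>  q0   q1  q2 
   q1   q3  q4 
   q2   q5  q6 
 * q3   q3  q4 
 * q4   q5  q6 
   q5   q3  q4 
   q6   q5  q6 
(> = start, * = accepting)

start=q0; accept=q3,q4; q0-a>q1; q0-b>q2; q1-a>q3; q1-b>q4; q2-a>q5; q2-b>q6; q3-a>q3; q3-b>q4; q4-a>q5; q4-b>q6; q5-a>q3; q5-b>q4; q6-a>q5; q6-b>q6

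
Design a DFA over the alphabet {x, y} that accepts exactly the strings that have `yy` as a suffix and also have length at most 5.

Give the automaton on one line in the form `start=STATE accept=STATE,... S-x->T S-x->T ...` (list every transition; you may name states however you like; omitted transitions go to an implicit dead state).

Build one automaton per condition and run them in lockstep. The first has 3 states tracking how much of the suffix `yy` has currently been matched; the second has 7 states tracking the input length, saturating at 6. A product state is a pair (one from each), accepting exactly when both do. Minimizing collapses redundant product states.
          x    y  
>  q0     q1   q2 
   q1     q3   q4 
   q2     q3   q5 
   q3     q6   q7 
   q4     q6   q8 
 * q5     q6   q8 
   q6     q9  q10 
   q7     q9  q11 
 * q8     q9  q11 
   q9     q9   q9 
   q10    q9  q12 
 * q11    q9  q12 
 * q12    q9   q9 
(> = start, * = accepting)

start=q0 accept=q5,q8,q11,q12 q0-x->q1 q0-y->q2 q1-x->q3 q1-y->q4 q2-x->q3 q2-y->q5 q3-x->q6 q3-y->q7 q4-x->q6 q4-y->q8 q5-x->q6 q5-y->q8 q6-x->q9 q6-y->q10 q7-x->q9 q7-y->q11 q8-x->q9 q8-y->q11 q9-x->q9 q9-y->q9 q10-x->q9 q10-y->q12 q11-x->q9 q11-y->q12 q12-x->q9 q12-y->q9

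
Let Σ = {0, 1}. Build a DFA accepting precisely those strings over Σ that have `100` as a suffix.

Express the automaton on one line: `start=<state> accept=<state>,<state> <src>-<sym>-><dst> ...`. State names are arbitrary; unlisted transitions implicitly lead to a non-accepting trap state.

Remember how much of `100` the current input suffix matches. State A means no match yet; B means the last symbol is `1`; C means the last 2 symbols are `10`; D means the last 3 symbols are `100`. Only D accepts. On a mismatch, fall back to the longest proper suffix that is still a prefix of `100`.
A 4-state machine:
       0  1 
>  A   A  B 
   B   C  B 
   C   D  B 
 * D   A  B 
(> = start, * = accepting)

start=A accept=D A-0->A A-1->B B-0->C B-1->B C-0->D C-1->B D-0->A D-1->B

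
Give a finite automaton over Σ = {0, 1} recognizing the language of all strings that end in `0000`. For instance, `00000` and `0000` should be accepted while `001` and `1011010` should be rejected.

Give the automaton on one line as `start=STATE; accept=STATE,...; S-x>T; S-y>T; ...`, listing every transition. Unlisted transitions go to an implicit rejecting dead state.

start=q0; accept=q4; q0-0>q1; q0-1>q0; q1-0>q2; q1-1>q0; q2-0>q3; q2-1>q0; q3-0>q4; q3-1>q0; q4-0>q4; q4-1>q0

Let each state record the length of the longest suffix of the input read so far that is also a prefix of `0000`. q1 means the last symbol is `0`; q2 means the last 2 symbols are `00`; q3 means the last 3 symbols are `000`; q4 means the last 4 symbols are `0000`. Accept only at q4, where the string currently ends in `0000`.
A 5-state machine:
        0   1  
>  q0   q1  q0 
   q1   q2  q0 
   q2   q3  q0 
   q3   q4  q0 
 * q4   q4  q0 
(> = start, * = accepting)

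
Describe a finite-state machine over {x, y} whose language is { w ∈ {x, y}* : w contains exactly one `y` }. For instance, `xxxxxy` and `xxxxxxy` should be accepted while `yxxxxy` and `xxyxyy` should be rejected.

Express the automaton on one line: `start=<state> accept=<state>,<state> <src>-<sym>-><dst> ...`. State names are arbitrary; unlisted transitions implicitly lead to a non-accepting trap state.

start=s0 accept=s1 s0-x->s0 s0-y->s1 s1-x->s1 s1-y->s2 s2-x->s2 s2-y->s2

Only the number of `y`s matters, and only up to 2. Make a chain s0 → s1 → s2 advanced by each `y` (with s2 absorbing); every other symbol self-loops. The accepting set is {s1}.
        x   y  
>  s0   s0  s1 
 * s1   s1  s2 
   s2   s2  s2 
(> = start, * = accepting)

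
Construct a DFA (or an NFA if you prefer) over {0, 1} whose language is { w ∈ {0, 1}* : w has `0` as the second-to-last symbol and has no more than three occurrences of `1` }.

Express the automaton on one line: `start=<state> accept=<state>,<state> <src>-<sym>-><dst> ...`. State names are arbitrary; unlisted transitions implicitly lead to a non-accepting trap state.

Handle the two conditions separately and then intersect. The first has 7 states tracking the last 2 symbols read; the second has 5 states tracking the count of `1`s, saturating at 4. A product state is a pair (one from each), accepting exactly when both do.
19 states suffice.
       0  1 
>  A   B  C 
   B   D  E 
   C   F  G 
 * D   D  E 
 * E   F  G 
   F   H  I 
   G   J  K 
 * H   H  I 
 * I   J  K 
   J   L  M 
   K   N  O 
 * L   L  M 
 * M   N  O 
   N   P  Q 
   O   R  O 
 * P   P  Q 
   Q   R  O 
   R   S  Q 
   S   S  Q 
(> = start, * = accepting)

start=A accept=D,E,H,I,L,M,P A-0->B A-1->C B-0->D B-1->E C-0->F C-1->G D-0->D D-1->E E-0->F E-1->G F-0->H F-1->I G-0->J G-1->K H-0->H H-1->I I-0->J I-1->K J-0->L J-1->M K-0->N K-1->O L-0->L L-1->M M-0->N M-1->O N-0->P N-1->Q O-0->R O-1->O P-0->P P-1->Q Q-0->R Q-1->O R-0->S R-1->Q S-0->S S-1->Q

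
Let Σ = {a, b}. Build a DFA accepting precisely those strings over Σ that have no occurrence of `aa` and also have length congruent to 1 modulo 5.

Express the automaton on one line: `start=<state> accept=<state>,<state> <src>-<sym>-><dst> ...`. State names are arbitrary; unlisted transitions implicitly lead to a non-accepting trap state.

start=q0 accept=q1,q2 q0-a->q1 q0-b->q2 q1-a->q3 q1-b->q4 q2-a->q5 q2-b->q4 q3-a->q6 q3-b->q6 q4-a->q7 q4-b->q8 q5-a->q6 q5-b->q8 q6-a->q9 q6-b->q9 q7-a->q9 q7-b->q10 q8-a->q11 q8-b->q10 q9-a->q12 q9-b->q12 q10-a->q13 q10-b->q0 q11-a->q12 q11-b->q0 q12-a->q14 q12-b->q14 q13-a->q14 q13-b->q2 q14-a->q3 q14-b->q3

Run two small machines in parallel and take their product. The first has 3 states tracking partial matches of the forbidden pattern `aa`; the second has 5 states tracking the input length modulo 5. A product state is a pair (one from each), accepting exactly when both do.
          a    b  
>  q0     q1   q2 
 * q1     q3   q4 
 * q2     q5   q4 
   q3     q6   q6 
   q4     q7   q8 
   q5     q6   q8 
   q6     q9   q9 
   q7     q9  q10 
   q8    q11  q10 
   q9    q12  q12 
   q10   q13   q0 
   q11   q12   q0 
   q12   q14  q14 
   q13   q14   q2 
   q14    q3   q3 
(> = start, * = accepting)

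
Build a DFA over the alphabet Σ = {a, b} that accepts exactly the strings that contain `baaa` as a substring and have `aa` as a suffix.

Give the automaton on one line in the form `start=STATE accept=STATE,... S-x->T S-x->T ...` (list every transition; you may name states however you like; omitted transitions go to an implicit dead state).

Handle the two conditions separately and then intersect. The first has 5 states tracking whether and how much of `baaa` has been seen; the second has 3 states tracking how much of the suffix `aa` has currently been matched. A product state is a pair (one from each), accepting exactly when both do.
With 9 states:
        a   b  
>  q0   q1  q2 
   q1   q3  q2 
   q2   q4  q2 
   q3   q3  q2 
   q4   q5  q2 
   q5   q6  q2 
 * q6   q6  q7 
   q7   q8  q7 
   q8   q6  q7 
(> = start, * = accepting)

start=q0 accept=q6 q0-a->q1 q0-b->q2 q1-a->q3 q1-b->q2 q2-a->q4 q2-b->q2 q3-a->q3 q3-b->q2 q4-a->q5 q4-b->q2 q5-a->q6 q5-b->q2 q6-a->q6 q6-b->q7 q7-a->q8 q7-b->q7 q8-a->q6 q8-b->q7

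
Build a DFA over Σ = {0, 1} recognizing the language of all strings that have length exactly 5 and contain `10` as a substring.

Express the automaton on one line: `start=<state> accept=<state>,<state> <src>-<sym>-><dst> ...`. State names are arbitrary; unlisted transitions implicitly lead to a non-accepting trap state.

Run two small machines in parallel and take their product. One (7 states) tracks the input length, saturating at 6; the other (3 states) tracks whether and how much of `10` has been seen. Each combined state is a pair, one component from each; accept when both components accept. After merging equivalent states the machine shrinks.
With 13 states:
          0    1  
>  q0     q1   q2 
   q1     q3   q4 
   q2     q5   q4 
   q3     q6   q7 
   q4     q8   q7 
   q5     q8   q8 
   q6     q9  q10 
   q7    q11  q10 
   q8    q11  q11 
   q9     q9   q9 
   q10   q12   q9 
   q11   q12  q12 
 * q12    q9   q9 
(> = start, * = accepting)

start=q0 accept=q12 q0-0->q1 q0-1->q2 q1-0->q3 q1-1->q4 q2-0->q5 q2-1->q4 q3-0->q6 q3-1->q7 q4-0->q8 q4-1->q7 q5-0->q8 q5-1->q8 q6-0->q9 q6-1->q10 q7-0->q11 q7-1->q10 q8-0->q11 q8-1->q11 q9-0->q9 q9-1->q9 q10-0->q12 q10-1->q9 q11-0->q12 q11-1->q12 q12-0->q9 q12-1->q9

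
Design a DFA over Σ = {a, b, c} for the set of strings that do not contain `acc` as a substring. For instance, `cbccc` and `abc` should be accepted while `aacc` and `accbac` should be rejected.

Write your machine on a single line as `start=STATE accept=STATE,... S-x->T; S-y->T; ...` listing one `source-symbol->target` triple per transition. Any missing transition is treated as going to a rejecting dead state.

This is the complement of 'contains `acc`'. Use the same substring-matching states — q0 through q3 holding how much of `acc` has just been matched — but flip the accepting set: everything except the trap q3 accepts.
4 states suffice.
        a   b   c  
>* q0   q1  q0  q0 
 * q1   q1  q0  q2 
 * q2   q1  q0  q3 
   q3   q3  q3  q3 
(> = start, * = accepting)

start=q0; accept=q0,q1,q2; q0-a->q1; q0-b->q0; q0-c->q0; q1-a->q1; q1-b->q0; q1-c->q2; q2-a->q1; q2-b->q0; q2-c->q3; q3-a->q3; q3-b->q3; q3-c->q3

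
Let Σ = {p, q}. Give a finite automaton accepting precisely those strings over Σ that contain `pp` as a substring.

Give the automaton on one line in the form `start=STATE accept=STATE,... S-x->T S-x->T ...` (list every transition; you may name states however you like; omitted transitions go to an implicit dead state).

start=S0 accept=S2 S0-p->S1 S0-q->S0 S1-p->S2 S1-q->S0 S2-p->S2 S2-q->S2

States S0..S1 record the length of the longest prefix of `pp` that matches the current input suffix. Reaching S2 means `pp` has been seen, and we stay there forever. Accept from S2.
        p   q  
>  S0   S1  S0 
   S1   S2  S0 
 * S2   S2  S2 
(> = start, * = accepting)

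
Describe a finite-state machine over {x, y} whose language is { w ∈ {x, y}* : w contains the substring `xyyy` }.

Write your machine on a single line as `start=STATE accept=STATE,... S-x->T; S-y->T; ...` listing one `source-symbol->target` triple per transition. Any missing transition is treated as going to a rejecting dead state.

start=s0; accept=s4; s0-x->s1; s0-y->s0; s1-x->s1; s1-y->s2; s2-x->s1; s2-y->s3; s3-x->s1; s3-y->s4; s4-x->s4; s4-y->s4

States s0..s3 record the length of the longest prefix of `xyyy` that matches the current input suffix. Reaching s4 means `xyyy` has been seen, and we stay there forever. Accept from s4.
5 states suffice.
        x   y  
>  s0   s1  s0 
   s1   s1  s2 
   s2   s1  s3 
   s3   s1  s4 
 * s4   s4  s4 
(> = start, * = accepting)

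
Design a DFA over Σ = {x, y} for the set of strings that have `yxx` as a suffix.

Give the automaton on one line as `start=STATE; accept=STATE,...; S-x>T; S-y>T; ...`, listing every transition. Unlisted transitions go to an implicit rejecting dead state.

Let each state record the length of the longest suffix of the input read so far that is also a prefix of `yxx`. s1 means the last symbol is `y`; s2 means the last 2 symbols are `yx`; s3 means the last 3 symbols are `yxx`. Accept only at s3, where the string currently ends in `yxx`.
4 states suffice.
        x   y  
>  s0   s0  s1 
   s1   s2  s1 
   s2   s3  s1 
 * s3   s0  s1 
(> = start, * = accepting)

start=s0; accept=s3; s0-x>s0; s0-y>s1; s1-x>s2; s1-y>s1; s2-x>s3; s2-y>s1; s3-x>s0; s3-y>s1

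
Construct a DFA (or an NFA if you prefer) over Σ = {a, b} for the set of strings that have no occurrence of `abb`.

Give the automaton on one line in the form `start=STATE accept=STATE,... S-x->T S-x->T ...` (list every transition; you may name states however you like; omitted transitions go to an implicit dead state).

This is the complement of 'contains `abb`'. Use the same substring-matching states — s0 through s3 holding how much of `abb` has just been matched — but flip the accepting set: everything except the trap s3 accepts.
With 4 states:
        a   b  
>* s0   s1  s0 
 * s1   s1  s2 
 * s2   s1  s3 
   s3   s3  s3 
(> = start, * = accepting)

start=s0 accept=s0,s1,s2 s0-a->s1 s0-b->s0 s1-a->s1 s1-b->s2 s2-a->s1 s2-b->s3 s3-a->s3 s3-b->s3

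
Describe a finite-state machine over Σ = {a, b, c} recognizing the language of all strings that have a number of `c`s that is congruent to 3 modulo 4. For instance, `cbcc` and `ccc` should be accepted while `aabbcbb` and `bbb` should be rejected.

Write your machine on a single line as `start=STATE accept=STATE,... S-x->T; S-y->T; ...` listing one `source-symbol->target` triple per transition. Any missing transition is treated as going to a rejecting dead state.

start=q0; accept=q3; q0-a->q0; q0-b->q0; q0-c->q1; q1-a->q1; q1-b->q1; q1-c->q2; q2-a->q2; q2-b->q2; q2-c->q3; q3-a->q3; q3-b->q3; q3-c->q0

Keep the running count of `c`s modulo 4: each `c` advances along the cycle q0 → q1 → q2 → q3 → q0 while other symbols loop. Accept at q3.
A 4-state machine:
        a   b   c  
>  q0   q0  q0  q1 
   q1   q1  q1  q2 
   q2   q2  q2  q3 
 * q3   q3  q3  q0 
(> = start, * = accepting)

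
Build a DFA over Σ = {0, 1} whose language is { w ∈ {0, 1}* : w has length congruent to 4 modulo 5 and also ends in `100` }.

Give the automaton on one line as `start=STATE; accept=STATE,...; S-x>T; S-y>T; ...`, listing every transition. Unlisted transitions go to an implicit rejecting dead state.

Build one automaton per condition and run them in lockstep. One (5 states) tracks the input length modulo 5; the other (4 states) tracks how much of the suffix `100` has currently been matched. Each combined state is a pair, one component from each; accept when both components accept. After merging equivalent states the machine shrinks.
8 states suffice.
        0   1  
>  q0   q1  q1 
   q1   q2  q3 
   q2   q4  q4 
   q3   q5  q4 
   q4   q6  q6 
   q5   q7  q6 
   q6   q0  q0 
 * q7   q0  q0 
(> = start, * = accepting)

start=q0; accept=q7; q0-0>q1; q0-1>q1; q1-0>q2; q1-1>q3; q2-0>q4; q2-1>q4; q3-0>q5; q3-1>q4; q4-0>q6; q4-1>q6; q5-0>q7; q5-1>q6; q6-0>q0; q6-1>q0; q7-0>q0; q7-1>q0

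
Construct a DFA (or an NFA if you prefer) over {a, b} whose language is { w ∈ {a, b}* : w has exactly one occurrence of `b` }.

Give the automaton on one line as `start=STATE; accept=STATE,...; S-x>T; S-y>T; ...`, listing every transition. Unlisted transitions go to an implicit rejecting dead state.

start=q0; accept=q1; q0-a>q0; q0-b>q1; q1-a>q1; q1-b>q2; q2-a>q2; q2-b>q2

Only the number of `b`s matters, and only up to 2. Make a chain q0 → q1 → q2 advanced by each `b` (with q2 absorbing); every other symbol self-loops. The accepting set is {q1}.
A 3-state machine:
        a   b  
>  q0   q0  q1 
 * q1   q1  q2 
   q2   q2  q2 
(> = start, * = accepting)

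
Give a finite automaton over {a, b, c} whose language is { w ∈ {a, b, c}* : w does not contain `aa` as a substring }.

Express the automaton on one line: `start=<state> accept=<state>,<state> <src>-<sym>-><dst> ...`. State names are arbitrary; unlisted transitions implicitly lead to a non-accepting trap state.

start=q0 accept=q0,q1 q0-a->q1 q0-b->q0 q0-c->q0 q1-a->q2 q1-b->q0 q1-c->q0 q2-a->q2 q2-b->q2 q2-c->q2

This is the complement of 'contains `aa`'. Use the same substring-matching states — q0 through q2 holding how much of `aa` has just been matched — but flip the accepting set: everything except the trap q2 accepts.
3 states suffice.
        a   b   c  
>* q0   q1  q0  q0 
 * q1   q2  q0  q0 
   q2   q2  q2  q2 
(> = start, * = accepting)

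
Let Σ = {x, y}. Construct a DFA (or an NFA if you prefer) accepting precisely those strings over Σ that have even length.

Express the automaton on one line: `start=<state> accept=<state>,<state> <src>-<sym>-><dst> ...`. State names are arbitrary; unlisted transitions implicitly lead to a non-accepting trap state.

Count input length modulo 2: every symbol advances one step around the cycle q0 → q1 → q0. Accept at q0.
        x   y  
>* q0   q1  q1 
   q1   q0  q0 
(> = start, * = accepting)

start=q0 accept=q0 q0-x->q1 q0-y->q1 q1-x->q0 q1-y->q0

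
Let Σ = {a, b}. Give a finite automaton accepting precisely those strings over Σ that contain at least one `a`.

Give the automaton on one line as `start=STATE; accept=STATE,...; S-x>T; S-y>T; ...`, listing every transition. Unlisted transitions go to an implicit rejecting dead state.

start=s0; accept=s1,s2; s0-a>s1; s0-b>s0; s1-a>s2; s1-b>s1; s2-a>s2; s2-b>s2

Count `a`s, saturating at 2: state s0 means no `a` yet, s1 means one `a` seen, s2 means more than one. Each `a` increments (capped at s2); other symbols loop. Accept from {s1, s2}.
        a   b  
>  s0   s1  s0 
 * s1   s2  s1 
 * s2   s2  s2 
(> = start, * = accepting)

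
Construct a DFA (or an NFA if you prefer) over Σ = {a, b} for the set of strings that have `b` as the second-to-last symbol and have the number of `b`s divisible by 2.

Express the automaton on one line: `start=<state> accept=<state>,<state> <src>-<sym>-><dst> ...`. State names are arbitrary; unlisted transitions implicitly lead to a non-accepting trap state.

Build one automaton per condition and run them in lockstep. The first has 7 states tracking the last 2 symbols read; the second has 2 states tracking the count of `b`s modulo 2. A product state is a pair (one from each), accepting exactly when both do. Equivalent product states are then merged.
A 6-state machine:
        a   b  
>  S0   S0  S1 
   S1   S2  S3 
   S2   S2  S4 
 * S3   S5  S1 
   S4   S5  S1 
 * S5   S0  S1 
(> = start, * = accepting)

start=S0 accept=S3,S5 S0-a->S0 S0-b->S1 S1-a->S2 S1-b->S3 S2-a->S2 S2-b->S4 S3-a->S5 S3-b->S1 S4-a->S5 S4-b->S1 S5-a->S0 S5-b->S1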